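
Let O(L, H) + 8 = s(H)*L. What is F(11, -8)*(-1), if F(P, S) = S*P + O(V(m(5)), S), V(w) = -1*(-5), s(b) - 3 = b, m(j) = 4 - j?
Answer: 121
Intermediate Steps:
s(b) = 3 + b
V(w) = 5
O(L, H) = -8 + L*(3 + H) (O(L, H) = -8 + (3 + H)*L = -8 + L*(3 + H))
F(P, S) = 7 + 5*S + P*S (F(P, S) = S*P + (-8 + 5*(3 + S)) = P*S + (-8 + (15 + 5*S)) = P*S + (7 + 5*S) = 7 + 5*S + P*S)
F(11, -8)*(-1) = (7 + 5*(-8) + 11*(-8))*(-1) = (7 - 40 - 88)*(-1) = -121*(-1) = 121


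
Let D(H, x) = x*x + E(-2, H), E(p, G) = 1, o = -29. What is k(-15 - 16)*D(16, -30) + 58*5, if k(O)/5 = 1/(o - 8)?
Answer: 6225/37 ≈ 168.24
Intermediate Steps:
D(H, x) = 1 + x² (D(H, x) = x*x + 1 = x² + 1 = 1 + x²)
k(O) = -5/37 (k(O) = 5/(-29 - 8) = 5/(-37) = 5*(-1/37) = -5/37)
k(-15 - 16)*D(16, -30) + 58*5 = -5*(1 + (-30)²)/37 + 58*5 = -5*(1 + 900)/37 + 290 = -5/37*901 + 290 = -4505/37 + 290 = 6225/37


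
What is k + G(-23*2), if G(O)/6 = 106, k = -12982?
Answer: -12346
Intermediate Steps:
G(O) = 636 (G(O) = 6*106 = 636)
k + G(-23*2) = -12982 + 636 = -12346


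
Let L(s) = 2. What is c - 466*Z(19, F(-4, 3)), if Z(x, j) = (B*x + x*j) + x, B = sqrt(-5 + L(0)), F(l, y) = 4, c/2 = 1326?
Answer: -41618 - 8854*I*sqrt(3) ≈ -41618.0 - 15336.0*I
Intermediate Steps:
c = 2652 (c = 2*1326 = 2652)
B = I*sqrt(3) (B = sqrt(-5 + 2) = sqrt(-3) = I*sqrt(3) ≈ 1.732*I)
Z(x, j) = x + j*x + I*x*sqrt(3) (Z(x, j) = ((I*sqrt(3))*x + x*j) + x = (I*x*sqrt(3) + j*x) + x = (j*x + I*x*sqrt(3)) + x = x + j*x + I*x*sqrt(3))
c - 466*Z(19, F(-4, 3)) = 2652 - 8854*(1 + 4 + I*sqrt(3)) = 2652 - 8854*(5 + I*sqrt(3)) = 2652 - 466*(95 + 19*I*sqrt(3)) = 2652 + (-44270 - 8854*I*sqrt(3)) = -41618 - 8854*I*sqrt(3)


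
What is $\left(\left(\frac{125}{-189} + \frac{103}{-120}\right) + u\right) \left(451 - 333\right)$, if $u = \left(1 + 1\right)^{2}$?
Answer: $\frac{1106309}{3780} \approx 292.67$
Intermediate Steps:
$u = 4$ ($u = 2^{2} = 4$)
$\left(\left(\frac{125}{-189} + \frac{103}{-120}\right) + u\right) \left(451 - 333\right) = \left(\left(\frac{125}{-189} + \frac{103}{-120}\right) + 4\right) \left(451 - 333\right) = \left(\left(125 \left(- \frac{1}{189}\right) + 103 \left(- \frac{1}{120}\right)\right) + 4\right) 118 = \left(\left(- \frac{125}{189} - \frac{103}{120}\right) + 4\right) 118 = \left(- \frac{11489}{7560} + 4\right) 118 = \frac{18751}{7560} \cdot 118 = \frac{1106309}{3780}$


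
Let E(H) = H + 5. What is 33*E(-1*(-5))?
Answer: 330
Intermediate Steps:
E(H) = 5 + H
33*E(-1*(-5)) = 33*(5 - 1*(-5)) = 33*(5 + 5) = 33*10 = 330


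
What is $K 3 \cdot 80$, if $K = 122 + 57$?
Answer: $42960$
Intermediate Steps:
$K = 179$
$K 3 \cdot 80 = 179 \cdot 3 \cdot 80 = 179 \cdot 240 = 42960$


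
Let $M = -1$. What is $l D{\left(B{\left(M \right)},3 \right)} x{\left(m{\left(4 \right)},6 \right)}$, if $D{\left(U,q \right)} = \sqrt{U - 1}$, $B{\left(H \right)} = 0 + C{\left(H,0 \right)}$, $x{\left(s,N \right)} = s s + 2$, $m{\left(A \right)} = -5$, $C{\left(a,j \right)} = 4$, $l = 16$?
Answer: $432 \sqrt{3} \approx 748.25$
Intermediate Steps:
$x{\left(s,N \right)} = 2 + s^{2}$ ($x{\left(s,N \right)} = s^{2} + 2 = 2 + s^{2}$)
$B{\left(H \right)} = 4$ ($B{\left(H \right)} = 0 + 4 = 4$)
$D{\left(U,q \right)} = \sqrt{-1 + U}$
$l D{\left(B{\left(M \right)},3 \right)} x{\left(m{\left(4 \right)},6 \right)} = 16 \sqrt{-1 + 4} \left(2 + \left(-5\right)^{2}\right) = 16 \sqrt{3} \left(2 + 25\right) = 16 \sqrt{3} \cdot 27 = 432 \sqrt{3}$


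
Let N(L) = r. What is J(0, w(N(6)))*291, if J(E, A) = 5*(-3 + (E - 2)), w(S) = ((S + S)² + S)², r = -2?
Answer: -7275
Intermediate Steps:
N(L) = -2
w(S) = (S + 4*S²)² (w(S) = ((2*S)² + S)² = (4*S² + S)² = (S + 4*S²)²)
J(E, A) = -25 + 5*E (J(E, A) = 5*(-3 + (-2 + E)) = 5*(-5 + E) = -25 + 5*E)
J(0, w(N(6)))*291 = (-25 + 5*0)*291 = (-25 + 0)*291 = -25*291 = -7275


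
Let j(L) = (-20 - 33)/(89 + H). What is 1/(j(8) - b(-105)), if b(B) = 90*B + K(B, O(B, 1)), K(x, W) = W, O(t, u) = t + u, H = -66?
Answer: 23/219689 ≈ 0.00010469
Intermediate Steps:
j(L) = -53/23 (j(L) = (-20 - 33)/(89 - 66) = -53/23)
b(B) = 1 + 91*B (b(B) = 90*B + (B + 1) = 90*B + (1 + B) = 1 + 91*B)
1/(j(8) - b(-105)) = 1/(-53/23 - (1 + 91*(-105))) = 1/(-53/23 - (1 - 9555)) = 1/(-53/23 - 1*(-9554)) = 1/(-53/23 + 9554) = 1/(219689/23) = 23/219689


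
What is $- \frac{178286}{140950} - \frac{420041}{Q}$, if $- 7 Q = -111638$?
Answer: $- \frac{217168472559}{7867688050} \approx -27.603$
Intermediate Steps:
$Q = \frac{111638}{7}$ ($Q = \left(- \frac{1}{7}\right) \left(-111638\right) = \frac{111638}{7} \approx 15948.0$)
$- \frac{178286}{140950} - \frac{420041}{Q} = - \frac{178286}{140950} - \frac{420041}{\frac{111638}{7}} = \left(-178286\right) \frac{1}{140950} - \frac{2940287}{111638} = - \frac{89143}{70475} - \frac{2940287}{111638} = - \frac{217168472559}{7867688050}$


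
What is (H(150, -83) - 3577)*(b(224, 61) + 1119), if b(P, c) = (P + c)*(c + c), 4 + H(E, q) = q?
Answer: -131497296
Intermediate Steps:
H(E, q) = -4 + q
b(P, c) = 2*c*(P + c) (b(P, c) = (P + c)*(2*c) = 2*c*(P + c))
(H(150, -83) - 3577)*(b(224, 61) + 1119) = ((-4 - 83) - 3577)*(2*61*(224 + 61) + 1119) = (-87 - 3577)*(2*61*285 + 1119) = -3664*(34770 + 1119) = -3664*35889 = -131497296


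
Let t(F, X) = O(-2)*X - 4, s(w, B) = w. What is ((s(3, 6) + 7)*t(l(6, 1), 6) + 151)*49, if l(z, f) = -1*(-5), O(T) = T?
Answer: -441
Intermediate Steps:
l(z, f) = 5
t(F, X) = -4 - 2*X (t(F, X) = -2*X - 4 = -4 - 2*X)
((s(3, 6) + 7)*t(l(6, 1), 6) + 151)*49 = ((3 + 7)*(-4 - 2*6) + 151)*49 = (10*(-4 - 12) + 151)*49 = (10*(-16) + 151)*49 = (-160 + 151)*49 = -9*49 = -441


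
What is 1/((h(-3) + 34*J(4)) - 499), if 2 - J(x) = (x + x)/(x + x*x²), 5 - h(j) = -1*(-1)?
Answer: -1/431 ≈ -0.0023202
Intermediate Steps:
h(j) = 4 (h(j) = 5 - (-1)*(-1) = 5 - 1*1 = 5 - 1 = 4)
J(x) = 2 - 2*x/(x + x³) (J(x) = 2 - (x + x)/(x + x*x²) = 2 - 2*x/(x + x³))
1/((h(-3) + 34*J(4)) - 499) = 1/((4 + 34*(2*4²/(1 + 4²))) - 499) = 1/((4 + 34*(2*16/(1 + 16))) - 499) = 1/((4 + 34*(2*16/17)) - 499) = 1/((4 + 34*(2*16*(1/17))) - 499) = 1/((4 + 34*(32/17)) - 499) = 1/((4 + 64) - 499) = 1/(68 - 499) = 1/(-431) = -1/431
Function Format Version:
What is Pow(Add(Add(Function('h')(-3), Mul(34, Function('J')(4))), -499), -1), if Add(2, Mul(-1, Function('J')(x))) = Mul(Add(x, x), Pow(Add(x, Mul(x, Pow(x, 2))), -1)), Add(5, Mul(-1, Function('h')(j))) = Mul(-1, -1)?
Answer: Rational(-1, 431) ≈ -0.0023202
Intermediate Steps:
Function('h')(j) = 4 (Function('h')(j) = Add(5, Mul(-1, Mul(-1, -1))) = Add(5, Mul(-1, 1)) = Add(5, -1) = 4)
Function('J')(x) = Add(2, Mul(-2, x, Pow(Add(x, Pow(x, 3)), -1))) (Function('J')(x) = Add(2, Mul(-1, Mul(Add(x, x), Pow(Add(x, Mul(x, Pow(x, 2))), -1)))) = Add(2, Mul(-1, Mul(Mul(2, x), Pow(Add(x, Pow(x, 3)), -1)))) = Add(2, Mul(-1, Mul(2, x, Pow(Add(x, Pow(x, 3)), -1)))) = Add(2, Mul(-2, x, Pow(Add(x, Pow(x, 3)), -1))))
Pow(Add(Add(Function('h')(-3), Mul(34, Function('J')(4))), -499), -1) = Pow(Add(Add(4, Mul(34, Mul(2, Pow(4, 2), Pow(Add(1, Pow(4, 2)), -1)))), -499), -1) = Pow(Add(Add(4, Mul(34, Mul(2, 16, Pow(Add(1, 16), -1)))), -499), -1) = Pow(Add(Add(4, Mul(34, Mul(2, 16, Pow(17, -1)))), -499), -1) = Pow(Add(Add(4, Mul(34, Mul(2, 16, Rational(1, 17)))), -499), -1) = Pow(Add(Add(4, Mul(34, Rational(32, 17))), -499), -1) = Pow(Add(Add(4, 64), -499), -1) = Pow(Add(68, -499), -1) = Pow(-431, -1) = Rational(-1, 431)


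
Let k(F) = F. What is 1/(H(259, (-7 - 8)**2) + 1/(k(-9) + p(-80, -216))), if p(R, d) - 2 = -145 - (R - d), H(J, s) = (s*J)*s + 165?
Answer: 288/3776267519 ≈ 7.6266e-8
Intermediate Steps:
H(J, s) = 165 + J*s**2 (H(J, s) = (J*s)*s + 165 = J*s**2 + 165 = 165 + J*s**2)
p(R, d) = -143 + d - R (p(R, d) = 2 + (-145 - (R - d)) = 2 + (-145 + (d - R)) = 2 + (-145 + d - R) = -143 + d - R)
1/(H(259, (-7 - 8)**2) + 1/(k(-9) + p(-80, -216))) = 1/((165 + 259*((-7 - 8)**2)**2) + 1/(-9 + (-143 - 216 - 1*(-80)))) = 1/((165 + 259*((-15)**2)**2) + 1/(-9 + (-143 - 216 + 80))) = 1/((165 + 259*225**2) + 1/(-9 - 279)) = 1/((165 + 259*50625) + 1/(-288)) = 1/((165 + 13111875) - 1/288) = 1/(13112040 - 1/288) = 1/(3776267519/288) = 288/3776267519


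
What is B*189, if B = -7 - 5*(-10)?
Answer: 8127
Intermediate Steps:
B = 43 (B = -7 + 50 = 43)
B*189 = 43*189 = 8127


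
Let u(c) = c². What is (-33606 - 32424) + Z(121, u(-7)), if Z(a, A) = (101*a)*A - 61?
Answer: 532738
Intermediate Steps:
Z(a, A) = -61 + 101*A*a (Z(a, A) = 101*A*a - 61 = -61 + 101*A*a)
(-33606 - 32424) + Z(121, u(-7)) = (-33606 - 32424) + (-61 + 101*(-7)²*121) = -66030 + (-61 + 101*49*121) = -66030 + (-61 + 598829) = -66030 + 598768 = 532738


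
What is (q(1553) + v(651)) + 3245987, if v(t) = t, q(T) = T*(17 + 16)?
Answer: 3297887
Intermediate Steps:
q(T) = 33*T (q(T) = T*33 = 33*T)
(q(1553) + v(651)) + 3245987 = (33*1553 + 651) + 3245987 = (51249 + 651) + 3245987 = 51900 + 3245987 = 3297887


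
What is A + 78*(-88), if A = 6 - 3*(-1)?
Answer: -6855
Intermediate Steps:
A = 9 (A = 6 + 3 = 9)
A + 78*(-88) = 9 + 78*(-88) = 9 - 6864 = -6855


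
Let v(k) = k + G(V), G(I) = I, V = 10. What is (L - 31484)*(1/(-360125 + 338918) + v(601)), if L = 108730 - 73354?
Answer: 50430496592/21207 ≈ 2.3780e+6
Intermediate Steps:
v(k) = 10 + k (v(k) = k + 10 = 10 + k)
L = 35376
(L - 31484)*(1/(-360125 + 338918) + v(601)) = (35376 - 31484)*(1/(-360125 + 338918) + (10 + 601)) = 3892*(1/(-21207) + 611) = 3892*(-1/21207 + 611) = 3892*(12957476/21207) = 50430496592/21207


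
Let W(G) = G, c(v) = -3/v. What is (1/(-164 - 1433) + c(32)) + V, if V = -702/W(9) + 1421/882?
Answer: -35177407/459936 ≈ -76.483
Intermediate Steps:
V = -1375/18 (V = -702/9 + 1421/882 = -702*1/9 + 1421*(1/882) = -78 + 29/18 = -1375/18 ≈ -76.389)
(1/(-164 - 1433) + c(32)) + V = (1/(-164 - 1433) - 3/32) - 1375/18 = (1/(-1597) - 3*1/32) - 1375/18 = (-1/1597 - 3/32) - 1375/18 = -4823/51104 - 1375/18 = -35177407/459936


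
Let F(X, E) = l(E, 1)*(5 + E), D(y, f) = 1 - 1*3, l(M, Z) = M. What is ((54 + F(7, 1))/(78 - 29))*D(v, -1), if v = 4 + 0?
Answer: -120/49 ≈ -2.4490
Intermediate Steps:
v = 4
D(y, f) = -2 (D(y, f) = 1 - 3 = -2)
F(X, E) = E*(5 + E)
((54 + F(7, 1))/(78 - 29))*D(v, -1) = ((54 + 1*(5 + 1))/(78 - 29))*(-2) = ((54 + 1*6)/49)*(-2) = ((54 + 6)*(1/49))*(-2) = (60*(1/49))*(-2) = (60/49)*(-2) = -120/49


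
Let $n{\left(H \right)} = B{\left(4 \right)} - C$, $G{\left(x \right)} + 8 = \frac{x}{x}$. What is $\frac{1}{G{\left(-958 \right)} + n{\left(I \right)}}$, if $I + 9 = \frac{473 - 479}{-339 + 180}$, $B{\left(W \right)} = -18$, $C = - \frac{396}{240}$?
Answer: $- \frac{20}{467} \approx -0.042827$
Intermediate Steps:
$G{\left(x \right)} = -7$ ($G{\left(x \right)} = -8 + \frac{x}{x} = -8 + 1 = -7$)
$C = - \frac{33}{20}$ ($C = \left(-396\right) \frac{1}{240} = - \frac{33}{20} \approx -1.65$)
$I = - \frac{475}{53}$ ($I = -9 + \frac{473 - 479}{-339 + 180} = -9 - \frac{6}{-159} = -9 - - \frac{2}{53} = -9 + \frac{2}{53} = - \frac{475}{53} \approx -8.9623$)
$n{\left(H \right)} = - \frac{327}{20}$ ($n{\left(H \right)} = -18 - - \frac{33}{20} = -18 + \frac{33}{20} = - \frac{327}{20}$)
$\frac{1}{G{\left(-958 \right)} + n{\left(I \right)}} = \frac{1}{-7 - \frac{327}{20}} = \frac{1}{- \frac{467}{20}} = - \frac{20}{467}$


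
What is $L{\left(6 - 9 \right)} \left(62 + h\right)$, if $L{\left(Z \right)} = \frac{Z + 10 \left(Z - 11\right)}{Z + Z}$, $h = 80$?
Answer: $\frac{10153}{3} \approx 3384.3$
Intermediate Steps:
$L{\left(Z \right)} = \frac{-110 + 11 Z}{2 Z}$ ($L{\left(Z \right)} = \frac{Z + 10 \left(-11 + Z\right)}{2 Z} = \left(Z + \left(-110 + 10 Z\right)\right) \frac{1}{2 Z} = \left(-110 + 11 Z\right) \frac{1}{2 Z} = \frac{-110 + 11 Z}{2 Z}$)
$L{\left(6 - 9 \right)} \left(62 + h\right) = \left(\frac{11}{2} - \frac{55}{6 - 9}\right) \left(62 + 80\right) = \left(\frac{11}{2} - \frac{55}{6 - 9}\right) 142 = \left(\frac{11}{2} - \frac{55}{-3}\right) 142 = \left(\frac{11}{2} - - \frac{55}{3}\right) 142 = \left(\frac{11}{2} + \frac{55}{3}\right) 142 = \frac{143}{6} \cdot 142 = \frac{10153}{3}$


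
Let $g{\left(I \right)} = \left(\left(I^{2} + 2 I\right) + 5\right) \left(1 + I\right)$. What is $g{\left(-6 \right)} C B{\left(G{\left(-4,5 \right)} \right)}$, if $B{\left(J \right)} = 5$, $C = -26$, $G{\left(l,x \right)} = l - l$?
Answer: $18850$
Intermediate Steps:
$G{\left(l,x \right)} = 0$
$g{\left(I \right)} = \left(1 + I\right) \left(5 + I^{2} + 2 I\right)$ ($g{\left(I \right)} = \left(5 + I^{2} + 2 I\right) \left(1 + I\right) = \left(1 + I\right) \left(5 + I^{2} + 2 I\right)$)
$g{\left(-6 \right)} C B{\left(G{\left(-4,5 \right)} \right)} = \left(5 + \left(-6\right)^{3} + 3 \left(-6\right)^{2} + 7 \left(-6\right)\right) \left(-26\right) 5 = \left(5 - 216 + 3 \cdot 36 - 42\right) \left(-26\right) 5 = \left(5 - 216 + 108 - 42\right) \left(-26\right) 5 = \left(-145\right) \left(-26\right) 5 = 3770 \cdot 5 = 18850$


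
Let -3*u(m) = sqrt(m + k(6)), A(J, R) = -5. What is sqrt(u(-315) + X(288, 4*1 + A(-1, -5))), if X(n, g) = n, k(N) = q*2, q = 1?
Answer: sqrt(2592 - 3*I*sqrt(313))/3 ≈ 16.971 - 0.17374*I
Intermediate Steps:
k(N) = 2 (k(N) = 1*2 = 2)
u(m) = -sqrt(2 + m)/3 (u(m) = -sqrt(m + 2)/3 = -sqrt(2 + m)/3)
sqrt(u(-315) + X(288, 4*1 + A(-1, -5))) = sqrt(-sqrt(2 - 315)/3 + 288) = sqrt(-I*sqrt(313)/3 + 288) = sqrt(288 - I*sqrt(313)/3)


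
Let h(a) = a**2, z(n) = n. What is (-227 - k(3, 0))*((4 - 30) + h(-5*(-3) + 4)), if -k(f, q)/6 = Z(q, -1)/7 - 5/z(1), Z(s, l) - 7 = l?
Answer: -590605/7 ≈ -84372.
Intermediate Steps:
Z(s, l) = 7 + l
k(f, q) = 174/7 (k(f, q) = -6*((7 - 1)/7 - 5/1) = -6*(6*(1/7) - 5*1) = -6*(6/7 - 5) = -6*(-29/7) = 174/7)
(-227 - k(3, 0))*((4 - 30) + h(-5*(-3) + 4)) = (-227 - 1*174/7)*((4 - 30) + (-5*(-3) + 4)**2) = (-227 - 174/7)*(-26 + (15 + 4)**2) = -1763*(-26 + 19**2)/7 = -1763*(-26 + 361)/7 = -1763/7*335 = -590605/7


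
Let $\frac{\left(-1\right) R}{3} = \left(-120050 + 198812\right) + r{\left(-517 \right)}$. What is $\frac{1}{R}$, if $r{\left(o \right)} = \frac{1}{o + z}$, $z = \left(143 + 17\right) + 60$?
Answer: $- \frac{99}{23392313} \approx -4.2322 \cdot 10^{-6}$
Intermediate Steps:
$z = 220$ ($z = 160 + 60 = 220$)
$r{\left(o \right)} = \frac{1}{220 + o}$ ($r{\left(o \right)} = \frac{1}{o + 220} = \frac{1}{220 + o}$)
$R = - \frac{23392313}{99}$ ($R = - 3 \left(\left(-120050 + 198812\right) + \frac{1}{220 - 517}\right) = - 3 \left(78762 + \frac{1}{-297}\right) = - 3 \left(78762 - \frac{1}{297}\right) = \left(-3\right) \frac{23392313}{297} = - \frac{23392313}{99} \approx -2.3629 \cdot 10^{5}$)
$\frac{1}{R} = \frac{1}{- \frac{23392313}{99}} = - \frac{99}{23392313}$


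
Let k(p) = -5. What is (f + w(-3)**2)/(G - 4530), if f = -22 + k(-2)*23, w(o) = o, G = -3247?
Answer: 128/7777 ≈ 0.016459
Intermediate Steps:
f = -137 (f = -22 - 5*23 = -22 - 115 = -137)
(f + w(-3)**2)/(G - 4530) = (-137 + (-3)**2)/(-3247 - 4530) = (-137 + 9)/(-7777) = -128*(-1/7777) = 128/7777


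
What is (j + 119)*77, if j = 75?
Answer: 14938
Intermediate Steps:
(j + 119)*77 = (75 + 119)*77 = 194*77 = 14938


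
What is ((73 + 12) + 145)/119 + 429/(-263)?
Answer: 9439/31297 ≈ 0.30159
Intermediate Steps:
((73 + 12) + 145)/119 + 429/(-263) = (85 + 145)*(1/119) + 429*(-1/263) = 230*(1/119) - 429/263 = 230/119 - 429/263 = 9439/31297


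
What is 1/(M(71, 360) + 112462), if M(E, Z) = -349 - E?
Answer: 1/112042 ≈ 8.9252e-6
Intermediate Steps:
1/(M(71, 360) + 112462) = 1/((-349 - 1*71) + 112462) = 1/((-349 - 71) + 112462) = 1/(-420 + 112462) = 1/112042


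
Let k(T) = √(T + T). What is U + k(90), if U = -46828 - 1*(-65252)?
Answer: 18424 + 6*√5 ≈ 18437.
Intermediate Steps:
k(T) = √2*√T (k(T) = √(2*T) = √2*√T)
U = 18424 (U = -46828 + 65252 = 18424)
U + k(90) = 18424 + √2*√90 = 18424 + √2*(3*√10) = 18424 + 6*√5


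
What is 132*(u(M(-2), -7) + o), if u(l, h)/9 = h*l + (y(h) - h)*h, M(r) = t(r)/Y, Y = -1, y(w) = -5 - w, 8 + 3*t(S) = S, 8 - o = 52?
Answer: -108372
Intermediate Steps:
o = -44 (o = 8 - 1*52 = 8 - 52 = -44)
t(S) = -8/3 + S/3
M(r) = 8/3 - r/3 (M(r) = (-8/3 + r/3)/(-1) = (-8/3 + r/3)*(-1) = 8/3 - r/3)
u(l, h) = 9*h*l + 9*h*(-5 - 2*h) (u(l, h) = 9*(h*l + ((-5 - h) - h)*h) = 9*(h*l + (-5 - 2*h)*h) = 9*(h*l + h*(-5 - 2*h)) = 9*h*l + 9*h*(-5 - 2*h))
132*(u(M(-2), -7) + o) = 132*(9*(-7)*(-5 + (8/3 - 1/3*(-2)) - 2*(-7)) - 44) = 132*(9*(-7)*(-5 + (8/3 + 2/3) + 14) - 44) = 132*(9*(-7)*(-5 + 10/3 + 14) - 44) = 132*(9*(-7)*(37/3) - 44) = 132*(-777 - 44) = 132*(-821) = -108372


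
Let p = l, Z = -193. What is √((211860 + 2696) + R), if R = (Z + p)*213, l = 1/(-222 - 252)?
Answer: √4329919690/158 ≈ 416.47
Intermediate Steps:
l = -1/474 (l = 1/(-474) = -1/474 ≈ -0.0021097)
p = -1/474 ≈ -0.0021097
R = -6495293/158 (R = (-193 - 1/474)*213 = -91483/474*213 = -6495293/158 ≈ -41109.)
√((211860 + 2696) + R) = √((211860 + 2696) - 6495293/158) = √(214556 - 6495293/158) = √(27404555/158) = √4329919690/158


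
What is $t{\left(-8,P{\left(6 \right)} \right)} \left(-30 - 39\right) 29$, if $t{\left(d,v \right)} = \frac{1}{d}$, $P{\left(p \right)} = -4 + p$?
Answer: $\frac{2001}{8} \approx 250.13$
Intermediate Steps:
$t{\left(-8,P{\left(6 \right)} \right)} \left(-30 - 39\right) 29 = \frac{-30 - 39}{-8} \cdot 29 = - \frac{-30 - 39}{8} \cdot 29 = \left(- \frac{1}{8}\right) \left(-69\right) 29 = \frac{69}{8} \cdot 29 = \frac{2001}{8}$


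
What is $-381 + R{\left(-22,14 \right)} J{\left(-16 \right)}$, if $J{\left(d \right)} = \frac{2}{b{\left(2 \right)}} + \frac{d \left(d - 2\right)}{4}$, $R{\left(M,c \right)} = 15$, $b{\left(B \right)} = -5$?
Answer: $693$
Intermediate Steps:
$J{\left(d \right)} = - \frac{2}{5} + \frac{d \left(-2 + d\right)}{4}$ ($J{\left(d \right)} = \frac{2}{-5} + \frac{d \left(d - 2\right)}{4} = 2 \left(- \frac{1}{5}\right) + d \left(-2 + d\right) \frac{1}{4} = - \frac{2}{5} + \frac{d \left(-2 + d\right)}{4}$)
$-381 + R{\left(-22,14 \right)} J{\left(-16 \right)} = -381 + 15 \left(- \frac{2}{5} - -8 + \frac{\left(-16\right)^{2}}{4}\right) = -381 + 15 \left(- \frac{2}{5} + 8 + \frac{1}{4} \cdot 256\right) = -381 + 15 \left(- \frac{2}{5} + 8 + 64\right) = -381 + 15 \cdot \frac{358}{5} = -381 + 1074 = 693$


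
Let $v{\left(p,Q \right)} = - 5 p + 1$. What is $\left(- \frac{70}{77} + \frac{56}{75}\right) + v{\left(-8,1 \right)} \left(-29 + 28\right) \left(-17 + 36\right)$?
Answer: $- \frac{642809}{825} \approx -779.16$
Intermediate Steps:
$v{\left(p,Q \right)} = 1 - 5 p$
$\left(- \frac{70}{77} + \frac{56}{75}\right) + v{\left(-8,1 \right)} \left(-29 + 28\right) \left(-17 + 36\right) = \left(- \frac{70}{77} + \frac{56}{75}\right) + \left(1 - -40\right) \left(-29 + 28\right) \left(-17 + 36\right) = \left(\left(-70\right) \frac{1}{77} + 56 \cdot \frac{1}{75}\right) + \left(1 + 40\right) \left(\left(-1\right) 19\right) = \left(- \frac{10}{11} + \frac{56}{75}\right) + 41 \left(-19\right) = - \frac{134}{825} - 779 = - \frac{642809}{825}$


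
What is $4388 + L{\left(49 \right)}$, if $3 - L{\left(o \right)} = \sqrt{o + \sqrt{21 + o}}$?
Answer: $4391 - \sqrt{49 + \sqrt{70}} \approx 4383.4$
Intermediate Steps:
$L{\left(o \right)} = 3 - \sqrt{o + \sqrt{21 + o}}$
$4388 + L{\left(49 \right)} = 4388 + \left(3 - \sqrt{49 + \sqrt{21 + 49}}\right) = 4388 + \left(3 - \sqrt{49 + \sqrt{70}}\right) = 4391 - \sqrt{49 + \sqrt{70}}$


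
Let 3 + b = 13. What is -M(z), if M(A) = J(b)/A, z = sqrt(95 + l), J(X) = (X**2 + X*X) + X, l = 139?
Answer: -35*sqrt(26)/13 ≈ -13.728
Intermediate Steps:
b = 10 (b = -3 + 13 = 10)
J(X) = X + 2*X**2 (J(X) = (X**2 + X**2) + X = 2*X**2 + X = X + 2*X**2)
z = 3*sqrt(26) (z = sqrt(95 + 139) = sqrt(234) = 3*sqrt(26) ≈ 15.297)
M(A) = 210/A (M(A) = (10*(1 + 2*10))/A = (10*(1 + 20))/A = (10*21)/A = 210/A)
-M(z) = -210/(3*sqrt(26)) = -210*sqrt(26)/78 = -35*sqrt(26)/13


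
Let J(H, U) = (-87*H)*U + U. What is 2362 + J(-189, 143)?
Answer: 2353854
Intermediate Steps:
J(H, U) = U - 87*H*U (J(H, U) = -87*H*U + U = U - 87*H*U)
2362 + J(-189, 143) = 2362 + 143*(1 - 87*(-189)) = 2362 + 143*(1 + 16443) = 2362 + 143*16444 = 2362 + 2351492 = 2353854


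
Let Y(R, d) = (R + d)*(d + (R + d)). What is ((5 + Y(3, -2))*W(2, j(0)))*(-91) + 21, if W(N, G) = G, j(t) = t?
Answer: 21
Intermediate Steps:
Y(R, d) = (R + d)*(R + 2*d)
((5 + Y(3, -2))*W(2, j(0)))*(-91) + 21 = ((5 + (3² + 2*(-2)² + 3*3*(-2)))*0)*(-91) + 21 = ((5 + (9 + 2*4 - 18))*0)*(-91) + 21 = ((5 + (9 + 8 - 18))*0)*(-91) + 21 = ((5 - 1)*0)*(-91) + 21 = (4*0)*(-91) + 21 = 0*(-91) + 21 = 0 + 21 = 21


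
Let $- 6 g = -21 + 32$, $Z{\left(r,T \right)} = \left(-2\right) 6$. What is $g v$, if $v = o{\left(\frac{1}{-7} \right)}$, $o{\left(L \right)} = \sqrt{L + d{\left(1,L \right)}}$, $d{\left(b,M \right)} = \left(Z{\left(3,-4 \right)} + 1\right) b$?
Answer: $- \frac{11 i \sqrt{546}}{42} \approx - 6.1198 i$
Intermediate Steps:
$Z{\left(r,T \right)} = -12$
$d{\left(b,M \right)} = - 11 b$ ($d{\left(b,M \right)} = \left(-12 + 1\right) b = - 11 b$)
$o{\left(L \right)} = \sqrt{-11 + L}$ ($o{\left(L \right)} = \sqrt{L - 11} = \sqrt{-11 + L}$)
$v = \frac{i \sqrt{546}}{7}$ ($v = \sqrt{-11 + \frac{1}{-7}} = \sqrt{-11 - \frac{1}{7}} = \sqrt{- \frac{78}{7}} = \frac{i \sqrt{546}}{7} \approx 3.3381 i$)
$g = - \frac{11}{6}$ ($g = - \frac{-21 + 32}{6} = \left(- \frac{1}{6}\right) 11 = - \frac{11}{6} \approx -1.8333$)
$g v = - \frac{11 \frac{i \sqrt{546}}{7}}{6} = - \frac{11 i \sqrt{546}}{42}$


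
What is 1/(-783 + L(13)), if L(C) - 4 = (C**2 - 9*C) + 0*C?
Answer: -1/727 ≈ -0.0013755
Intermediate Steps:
L(C) = 4 + C**2 - 9*C (L(C) = 4 + ((C**2 - 9*C) + 0*C) = 4 + ((C**2 - 9*C) + 0) = 4 + (C**2 - 9*C) = 4 + C**2 - 9*C)
1/(-783 + L(13)) = 1/(-783 + (4 + 13**2 - 9*13)) = 1/(-783 + (4 + 169 - 117)) = 1/(-783 + 56) = 1/(-727) = -1/727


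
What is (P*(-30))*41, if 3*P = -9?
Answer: 3690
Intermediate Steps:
P = -3 (P = (1/3)*(-9) = -3)
(P*(-30))*41 = -3*(-30)*41 = 90*41 = 3690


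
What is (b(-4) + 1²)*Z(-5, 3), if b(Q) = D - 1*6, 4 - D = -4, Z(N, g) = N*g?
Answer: -45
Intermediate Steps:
D = 8 (D = 4 - 1*(-4) = 4 + 4 = 8)
b(Q) = 2 (b(Q) = 8 - 1*6 = 8 - 6 = 2)
(b(-4) + 1²)*Z(-5, 3) = (2 + 1²)*(-5*3) = (2 + 1)*(-15) = 3*(-15) = -45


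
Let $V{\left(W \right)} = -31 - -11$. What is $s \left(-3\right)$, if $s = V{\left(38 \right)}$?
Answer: $60$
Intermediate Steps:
$V{\left(W \right)} = -20$ ($V{\left(W \right)} = -31 + 11 = -20$)
$s = -20$
$s \left(-3\right) = \left(-20\right) \left(-3\right) = 60$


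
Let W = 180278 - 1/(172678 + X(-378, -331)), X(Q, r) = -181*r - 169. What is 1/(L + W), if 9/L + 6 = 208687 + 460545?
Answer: 77770753460/14020355892973157 ≈ 5.5470e-6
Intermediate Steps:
X(Q, r) = -169 - 181*r
L = 9/669226 (L = 9/(-6 + (208687 + 460545)) = 9/(-6 + 669232) = 9/669226 ≈ 1.3448e-5)
W = 41900212759/232420 (W = 180278 - 1/(172678 + (-169 - 181*(-331))) = 180278 - 1/(172678 + (-169 + 59911)) = 180278 - 1/(172678 + 59742) = 180278 - 1/232420 = 41900212759/232420 ≈ 1.8028e+5)
1/(L + W) = 1/(9/669226 + 41900212759/232420) = 1/(14020355892973157/77770753460) = 77770753460/14020355892973157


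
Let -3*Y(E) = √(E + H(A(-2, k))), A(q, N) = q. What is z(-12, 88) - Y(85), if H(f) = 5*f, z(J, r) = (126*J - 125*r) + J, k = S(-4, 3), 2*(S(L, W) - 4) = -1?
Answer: -12524 + 5*√3/3 ≈ -12521.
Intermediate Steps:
S(L, W) = 7/2 (S(L, W) = 4 + (½)*(-1) = 4 - ½ = 7/2)
k = 7/2 ≈ 3.5000
z(J, r) = -125*r + 127*J (z(J, r) = (-125*r + 126*J) + J = -125*r + 127*J)
Y(E) = -√(-10 + E)/3 (Y(E) = -√(E + 5*(-2))/3 = -√(E - 10)/3 = -√(-10 + E)/3)
z(-12, 88) - Y(85) = (-125*88 + 127*(-12)) - (-1)*√(-10 + 85)/3 = (-11000 - 1524) - (-1)*√75/3 = -12524 - (-1)*5*√3/3 = -12524 - (-5)*√3/3 = -12524 + 5*√3/3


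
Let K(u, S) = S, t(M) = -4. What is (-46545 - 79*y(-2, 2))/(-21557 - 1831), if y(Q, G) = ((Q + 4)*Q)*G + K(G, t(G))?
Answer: 15199/7796 ≈ 1.9496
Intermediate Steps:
y(Q, G) = -4 + G*Q*(4 + Q) (y(Q, G) = ((Q + 4)*Q)*G - 4 = ((4 + Q)*Q)*G - 4 = (Q*(4 + Q))*G - 4 = G*Q*(4 + Q) - 4 = -4 + G*Q*(4 + Q))
(-46545 - 79*y(-2, 2))/(-21557 - 1831) = (-46545 - 79*(-4 + 2*(-2)² + 4*2*(-2)))/(-21557 - 1831) = (-46545 - 79*(-4 + 2*4 - 16))/(-23388) = (-46545 - 79*(-4 + 8 - 16))*(-1/23388) = (-46545 - 79*(-12))*(-1/23388) = (-46545 + 948)*(-1/23388) = -45597*(-1/23388) = 15199/7796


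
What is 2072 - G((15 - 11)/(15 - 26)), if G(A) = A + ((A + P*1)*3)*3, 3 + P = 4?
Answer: 22733/11 ≈ 2066.6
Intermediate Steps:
P = 1 (P = -3 + 4 = 1)
G(A) = 9 + 10*A (G(A) = A + ((A + 1*1)*3)*3 = A + ((A + 1)*3)*3 = A + ((1 + A)*3)*3 = A + (3 + 3*A)*3 = A + (9 + 9*A) = 9 + 10*A)
2072 - G((15 - 11)/(15 - 26)) = 2072 - (9 + 10*((15 - 11)/(15 - 26))) = 2072 - (9 + 10*(4/(-11))) = 2072 - (9 + 10*(4*(-1/11))) = 2072 - (9 + 10*(-4/11)) = 2072 - (9 - 40/11) = 2072 - 1*59/11 = 2072 - 59/11 = 22733/11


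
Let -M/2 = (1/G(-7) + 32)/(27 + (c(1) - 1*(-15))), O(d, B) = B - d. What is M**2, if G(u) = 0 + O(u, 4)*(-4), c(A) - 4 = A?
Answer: 1979649/1069156 ≈ 1.8516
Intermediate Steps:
c(A) = 4 + A
G(u) = -16 + 4*u (G(u) = 0 + (4 - u)*(-4) = 0 + (-16 + 4*u) = -16 + 4*u)
M = -1407/1034 (M = -2*(1/(-16 + 4*(-7)) + 32)/(27 + ((4 + 1) - 1*(-15))) = -2*(1/(-16 - 28) + 32)/(27 + (5 + 15)) = -2*(1/(-44) + 32)/(27 + 20) = -2*(-1/44 + 32)/47 = -1407/(22*47) = -2*1407/2068 = -1407/1034 ≈ -1.3607)
M**2 = (-1407/1034)**2 = 1979649/1069156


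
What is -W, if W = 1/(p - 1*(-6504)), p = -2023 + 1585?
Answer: -1/6066 ≈ -0.00016485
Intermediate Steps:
p = -438
W = 1/6066 (W = 1/(-438 - 1*(-6504)) = 1/(-438 + 6504) = 1/6066 ≈ 0.00016485)
-W = -1*1/6066 = -1/6066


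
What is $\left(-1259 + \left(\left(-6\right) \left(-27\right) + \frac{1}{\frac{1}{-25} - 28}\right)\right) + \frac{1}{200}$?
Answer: $- \frac{153803699}{140200} \approx -1097.0$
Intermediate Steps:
$\left(-1259 + \left(\left(-6\right) \left(-27\right) + \frac{1}{\frac{1}{-25} - 28}\right)\right) + \frac{1}{200} = \left(-1259 + \left(162 + \frac{1}{- \frac{1}{25} - 28}\right)\right) + \frac{1}{200} = \left(-1259 + \left(162 + \frac{1}{- \frac{701}{25}}\right)\right) + \frac{1}{200} = \left(-1259 + \left(162 - \frac{25}{701}\right)\right) + \frac{1}{200} = \left(-1259 + \frac{113537}{701}\right) + \frac{1}{200} = - \frac{769022}{701} + \frac{1}{200} = - \frac{153803699}{140200}$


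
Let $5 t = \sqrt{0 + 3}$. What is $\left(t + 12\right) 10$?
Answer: $120 + 2 \sqrt{3} \approx 123.46$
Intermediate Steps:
$t = \frac{\sqrt{3}}{5}$ ($t = \frac{\sqrt{0 + 3}}{5} = \frac{\sqrt{3}}{5} \approx 0.34641$)
$\left(t + 12\right) 10 = \left(\frac{\sqrt{3}}{5} + 12\right) 10 = \left(12 + \frac{\sqrt{3}}{5}\right) 10 = 120 + 2 \sqrt{3}$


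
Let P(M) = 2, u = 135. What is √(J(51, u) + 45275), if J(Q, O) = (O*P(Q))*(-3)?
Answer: √44465 ≈ 210.87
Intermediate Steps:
J(Q, O) = -6*O (J(Q, O) = (O*2)*(-3) = (2*O)*(-3) = -6*O)
√(J(51, u) + 45275) = √(-6*135 + 45275) = √(-810 + 45275) = √44465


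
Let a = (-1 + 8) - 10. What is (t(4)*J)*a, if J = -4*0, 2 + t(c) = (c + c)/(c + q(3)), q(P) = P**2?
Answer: 0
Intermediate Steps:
t(c) = -2 + 2*c/(9 + c) (t(c) = -2 + (c + c)/(c + 3**2) = -2 + (2*c)/(c + 9) = -2 + (2*c)/(9 + c) = -2 + 2*c/(9 + c))
J = 0 (J = -2*0 = 0)
a = -3 (a = 7 - 10 = -3)
(t(4)*J)*a = (-18/(9 + 4)*0)*(-3) = (-18/13*0)*(-3) = (-18*1/13*0)*(-3) = -18/13*0*(-3) = 0*(-3) = 0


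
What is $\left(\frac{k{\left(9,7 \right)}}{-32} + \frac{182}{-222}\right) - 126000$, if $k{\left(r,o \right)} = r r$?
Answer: $- \frac{447563903}{3552} \approx -1.26 \cdot 10^{5}$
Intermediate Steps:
$k{\left(r,o \right)} = r^{2}$
$\left(\frac{k{\left(9,7 \right)}}{-32} + \frac{182}{-222}\right) - 126000 = \left(\frac{9^{2}}{-32} + \frac{182}{-222}\right) - 126000 = \left(81 \left(- \frac{1}{32}\right) + 182 \left(- \frac{1}{222}\right)\right) - 126000 = \left(- \frac{81}{32} - \frac{91}{111}\right) - 126000 = - \frac{11903}{3552} - 126000 = - \frac{447563903}{3552}$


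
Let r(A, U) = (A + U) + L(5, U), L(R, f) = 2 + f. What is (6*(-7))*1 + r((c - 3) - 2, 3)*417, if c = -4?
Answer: -459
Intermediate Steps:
r(A, U) = 2 + A + 2*U (r(A, U) = (A + U) + (2 + U) = 2 + A + 2*U)
(6*(-7))*1 + r((c - 3) - 2, 3)*417 = (6*(-7))*1 + (2 + ((-4 - 3) - 2) + 2*3)*417 = -42*1 + (2 + (-7 - 2) + 6)*417 = -42 + (2 - 9 + 6)*417 = -42 - 1*417 = -42 - 417 = -459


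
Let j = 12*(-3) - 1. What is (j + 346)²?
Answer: 95481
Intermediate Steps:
j = -37 (j = -36 - 1 = -37)
(j + 346)² = (-37 + 346)² = 309² = 95481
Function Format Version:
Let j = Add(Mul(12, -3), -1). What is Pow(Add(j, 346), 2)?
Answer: 95481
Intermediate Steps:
j = -37 (j = Add(-36, -1) = -37)
Pow(Add(j, 346), 2) = Pow(Add(-37, 346), 2) = Pow(309, 2) = 95481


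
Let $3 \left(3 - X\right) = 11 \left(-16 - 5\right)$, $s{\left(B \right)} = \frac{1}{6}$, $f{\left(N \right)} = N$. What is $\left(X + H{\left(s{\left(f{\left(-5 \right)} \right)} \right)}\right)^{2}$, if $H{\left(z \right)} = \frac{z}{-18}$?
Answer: $\frac{74632321}{11664} \approx 6398.5$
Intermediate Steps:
$s{\left(B \right)} = \frac{1}{6}$
$H{\left(z \right)} = - \frac{z}{18}$ ($H{\left(z \right)} = z \left(- \frac{1}{18}\right) = - \frac{z}{18}$)
$X = 80$ ($X = 3 - \frac{11 \left(-16 - 5\right)}{3} = 3 - \frac{11 \left(-21\right)}{3} = 3 - -77 = 3 + 77 = 80$)
$\left(X + H{\left(s{\left(f{\left(-5 \right)} \right)} \right)}\right)^{2} = \left(80 - \frac{1}{108}\right)^{2} = \left(\frac{8639}{108}\right)^{2} = \frac{74632321}{11664}$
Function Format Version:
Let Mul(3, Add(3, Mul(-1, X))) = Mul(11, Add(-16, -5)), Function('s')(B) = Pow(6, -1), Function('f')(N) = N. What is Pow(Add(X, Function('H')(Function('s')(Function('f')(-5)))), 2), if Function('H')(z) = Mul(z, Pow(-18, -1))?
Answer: Rational(74632321, 11664) ≈ 6398.5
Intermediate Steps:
Function('s')(B) = Rational(1, 6)
Function('H')(z) = Mul(Rational(-1, 18), z) (Function('H')(z) = Mul(z, Rational(-1, 18)) = Mul(Rational(-1, 18), z))
X = 80 (X = Add(3, Mul(Rational(-1, 3), Mul(11, Add(-16, -5)))) = Add(3, Mul(Rational(-1, 3), Mul(11, -21))) = Add(3, Mul(Rational(-1, 3), -231)) = Add(3, 77) = 80)
Pow(Add(X, Function('H')(Function('s')(Function('f')(-5)))), 2) = Pow(Add(80, Mul(Rational(-1, 18), Rational(1, 6))), 2) = Pow(Add(80, Rational(-1, 108)), 2) = Pow(Rational(8639, 108), 2) = Rational(74632321, 11664)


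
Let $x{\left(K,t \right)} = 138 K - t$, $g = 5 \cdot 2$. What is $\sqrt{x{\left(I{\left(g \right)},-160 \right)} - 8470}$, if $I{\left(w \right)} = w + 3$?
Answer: $6 i \sqrt{181} \approx 80.722 i$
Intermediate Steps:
$g = 10$
$I{\left(w \right)} = 3 + w$
$x{\left(K,t \right)} = - t + 138 K$
$\sqrt{x{\left(I{\left(g \right)},-160 \right)} - 8470} = \sqrt{\left(\left(-1\right) \left(-160\right) + 138 \left(3 + 10\right)\right) - 8470} = \sqrt{\left(160 + 138 \cdot 13\right) - 8470} = \sqrt{\left(160 + 1794\right) - 8470} = \sqrt{1954 - 8470} = \sqrt{-6516} = 6 i \sqrt{181}$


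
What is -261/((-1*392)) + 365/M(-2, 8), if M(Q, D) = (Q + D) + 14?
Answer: 7415/392 ≈ 18.916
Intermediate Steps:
M(Q, D) = 14 + D + Q (M(Q, D) = (D + Q) + 14 = 14 + D + Q)
-261/((-1*392)) + 365/M(-2, 8) = -261/((-1*392)) + 365/(14 + 8 - 2) = -261/(-392) + 365/20 = -261*(-1/392) + 365*(1/20) = 261/392 + 73/4 = 7415/392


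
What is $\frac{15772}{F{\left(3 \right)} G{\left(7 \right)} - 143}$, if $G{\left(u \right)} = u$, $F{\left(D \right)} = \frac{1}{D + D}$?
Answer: $- \frac{94632}{851} \approx -111.2$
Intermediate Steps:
$F{\left(D \right)} = \frac{1}{2 D}$
$\frac{15772}{F{\left(3 \right)} G{\left(7 \right)} - 143} = \frac{15772}{\frac{1}{2 \cdot 3} \cdot 7 - 143} = \frac{15772}{\frac{1}{2} \cdot \frac{1}{3} \cdot 7 - 143} = \frac{15772}{\frac{1}{6} \cdot 7 - 143} = \frac{15772}{\frac{7}{6} - 143} = \frac{15772}{- \frac{851}{6}} = 15772 \left(- \frac{6}{851}\right) = - \frac{94632}{851}$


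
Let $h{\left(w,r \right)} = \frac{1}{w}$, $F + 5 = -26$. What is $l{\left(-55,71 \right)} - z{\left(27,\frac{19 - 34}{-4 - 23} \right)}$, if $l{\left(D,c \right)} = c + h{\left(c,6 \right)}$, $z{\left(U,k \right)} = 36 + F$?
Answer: $\frac{4687}{71} \approx 66.014$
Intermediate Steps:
$F = -31$ ($F = -5 - 26 = -31$)
$z{\left(U,k \right)} = 5$ ($z{\left(U,k \right)} = 36 - 31 = 5$)
$l{\left(D,c \right)} = c + \frac{1}{c}$
$l{\left(-55,71 \right)} - z{\left(27,\frac{19 - 34}{-4 - 23} \right)} = \left(71 + \frac{1}{71}\right) - 5 = \frac{5042}{71} - 5 = \frac{4687}{71}$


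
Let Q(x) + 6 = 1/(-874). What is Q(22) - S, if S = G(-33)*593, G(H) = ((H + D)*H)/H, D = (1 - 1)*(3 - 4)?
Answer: 17098061/874 ≈ 19563.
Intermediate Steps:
D = 0 (D = 0*(-1) = 0)
Q(x) = -5245/874 (Q(x) = -6 + 1/(-874) = -6 - 1/874 = -5245/874)
G(H) = H (G(H) = ((H + 0)*H)/H = (H*H)/H = H²/H = H)
S = -19569 (S = -33*593 = -19569)
Q(22) - S = -5245/874 - 1*(-19569) = -5245/874 + 19569 = 17098061/874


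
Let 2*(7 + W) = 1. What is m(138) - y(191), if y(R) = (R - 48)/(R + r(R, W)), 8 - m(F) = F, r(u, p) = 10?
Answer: -26273/201 ≈ -130.71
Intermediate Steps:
W = -13/2 (W = -7 + (½)*1 = -7 + ½ = -13/2 ≈ -6.5000)
m(F) = 8 - F
y(R) = (-48 + R)/(10 + R) (y(R) = (R - 48)/(R + 10) = (-48 + R)/(10 + R))
m(138) - y(191) = (8 - 1*138) - (-48 + 191)/(10 + 191) = (8 - 138) - 143/201 = -130 - 143/201 = -26273/201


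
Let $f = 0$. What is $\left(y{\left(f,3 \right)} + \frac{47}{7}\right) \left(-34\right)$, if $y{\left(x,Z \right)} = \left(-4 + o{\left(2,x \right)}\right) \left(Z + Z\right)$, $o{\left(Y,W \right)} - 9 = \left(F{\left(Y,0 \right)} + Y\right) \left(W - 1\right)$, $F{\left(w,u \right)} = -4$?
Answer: $- \frac{11594}{7} \approx -1656.3$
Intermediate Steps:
$o{\left(Y,W \right)} = 9 + \left(-1 + W\right) \left(-4 + Y\right)$ ($o{\left(Y,W \right)} = 9 + \left(-4 + Y\right) \left(W - 1\right) = 9 + \left(-4 + Y\right) \left(-1 + W\right) = 9 + \left(-1 + W\right) \left(-4 + Y\right)$)
$y{\left(x,Z \right)} = 2 Z \left(7 - 2 x\right)$ ($y{\left(x,Z \right)} = \left(-4 + \left(13 - 2 - 4 x + x 2\right)\right) \left(Z + Z\right) = \left(-4 + \left(13 - 2 - 4 x + 2 x\right)\right) 2 Z = \left(-4 - \left(-11 + 2 x\right)\right) 2 Z = \left(7 - 2 x\right) 2 Z = 2 Z \left(7 - 2 x\right)$)
$\left(y{\left(f,3 \right)} + \frac{47}{7}\right) \left(-34\right) = \left(2 \cdot 3 \left(7 - 0\right) + \frac{47}{7}\right) \left(-34\right) = \left(2 \cdot 3 \left(7 + 0\right) + 47 \cdot \frac{1}{7}\right) \left(-34\right) = \left(2 \cdot 3 \cdot 7 + \frac{47}{7}\right) \left(-34\right) = \left(42 + \frac{47}{7}\right) \left(-34\right) = \frac{341}{7} \left(-34\right) = - \frac{11594}{7}$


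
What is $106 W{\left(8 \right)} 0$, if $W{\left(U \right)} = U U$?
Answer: $0$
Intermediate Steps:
$W{\left(U \right)} = U^{2}$
$106 W{\left(8 \right)} 0 = 106 \cdot 8^{2} \cdot 0 = 106 \cdot 64 \cdot 0 = 106 \cdot 0 = 0$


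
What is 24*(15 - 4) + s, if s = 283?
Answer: 547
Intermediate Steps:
24*(15 - 4) + s = 24*(15 - 4) + 283 = 24*11 + 283 = 264 + 283 = 547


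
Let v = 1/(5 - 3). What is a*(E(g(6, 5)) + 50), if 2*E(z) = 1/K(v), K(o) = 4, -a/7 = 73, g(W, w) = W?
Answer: -204911/8 ≈ -25614.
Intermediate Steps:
a = -511 (a = -7*73 = -511)
v = ½ (v = 1/2 = ½ ≈ 0.50000)
E(z) = ⅛ (E(z) = (½)/4 = (½)*(¼) = ⅛)
a*(E(g(6, 5)) + 50) = -511*(⅛ + 50) = -511*401/8 = -204911/8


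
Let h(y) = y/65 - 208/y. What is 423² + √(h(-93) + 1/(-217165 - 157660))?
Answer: 178929 + √6618964911881322/90632685 ≈ 1.7893e+5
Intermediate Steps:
h(y) = -208/y + y/65 (h(y) = y*(1/65) - 208/y = y/65 - 208/y = -208/y + y/65)
423² + √(h(-93) + 1/(-217165 - 157660)) = 423² + √((-208/(-93) + (1/65)*(-93)) + 1/(-217165 - 157660)) = 178929 + √((-208*(-1/93) - 93/65) + 1/(-374825)) = 178929 + √((208/93 - 93/65) - 1/374825) = 178929 + √(4871/6045 - 1/374825) = 178929 + √(365153306/453163425) = 178929 + √6618964911881322/90632685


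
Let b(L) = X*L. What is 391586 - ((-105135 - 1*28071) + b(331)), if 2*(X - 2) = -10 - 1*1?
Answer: 1051901/2 ≈ 5.2595e+5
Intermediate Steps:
X = -7/2 (X = 2 + (-10 - 1*1)/2 = 2 + (-10 - 1)/2 = 2 + (½)*(-11) = 2 - 11/2 = -7/2 ≈ -3.5000)
b(L) = -7*L/2
391586 - ((-105135 - 1*28071) + b(331)) = 391586 - ((-105135 - 1*28071) - 7/2*331) = 391586 - ((-105135 - 28071) - 2317/2) = 391586 - (-133206 - 2317/2) = 391586 - 1*(-268729/2) = 391586 + 268729/2 = 1051901/2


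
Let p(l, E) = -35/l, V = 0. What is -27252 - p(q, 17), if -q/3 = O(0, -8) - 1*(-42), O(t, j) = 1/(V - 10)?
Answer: -34256114/1257 ≈ -27252.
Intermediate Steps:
O(t, j) = -⅒ (O(t, j) = 1/(0 - 10) = 1/(-10) = -⅒)
q = -1257/10 (q = -3*(-⅒ - 1*(-42)) = -3*(-⅒ + 42) = -3*419/10 = -1257/10 ≈ -125.70)
-27252 - p(q, 17) = -27252 - (-35)/(-1257/10) = -27252 - (-35)*(-10)/1257 = -27252 - 1*350/1257 = -27252 - 350/1257 = -34256114/1257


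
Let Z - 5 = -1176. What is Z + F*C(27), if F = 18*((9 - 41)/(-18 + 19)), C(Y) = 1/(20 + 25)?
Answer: -5919/5 ≈ -1183.8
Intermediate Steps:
Z = -1171 (Z = 5 - 1176 = -1171)
C(Y) = 1/45
F = -576 (F = 18*(-32/1) = 18*(-32*1) = 18*(-32) = -576)
Z + F*C(27) = -1171 - 576*1/45 = -1171 - 64/5 = -5919/5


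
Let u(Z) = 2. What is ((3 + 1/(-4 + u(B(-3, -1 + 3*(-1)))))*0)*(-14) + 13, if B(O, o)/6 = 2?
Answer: 13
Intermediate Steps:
B(O, o) = 12 (B(O, o) = 6*2 = 12)
((3 + 1/(-4 + u(B(-3, -1 + 3*(-1)))))*0)*(-14) + 13 = ((3 + 1/(-4 + 2))*0)*(-14) + 13 = ((3 + 1/(-2))*0)*(-14) + 13 = ((3 - ½)*0)*(-14) + 13 = ((5/2)*0)*(-14) + 13 = 0*(-14) + 13 = 0 + 13 = 13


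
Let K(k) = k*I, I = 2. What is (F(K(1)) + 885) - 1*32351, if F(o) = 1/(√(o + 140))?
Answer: -31466 + √142/142 ≈ -31466.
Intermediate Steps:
K(k) = 2*k (K(k) = k*2 = 2*k)
F(o) = (140 + o)^(-½) (F(o) = 1/(√(140 + o)) = (140 + o)^(-½))
(F(K(1)) + 885) - 1*32351 = ((140 + 2*1)^(-½) + 885) - 1*32351 = ((140 + 2)^(-½) + 885) - 32351 = (142^(-½) + 885) - 32351 = (√142/142 + 885) - 32351 = (885 + √142/142) - 32351 = -31466 + √142/142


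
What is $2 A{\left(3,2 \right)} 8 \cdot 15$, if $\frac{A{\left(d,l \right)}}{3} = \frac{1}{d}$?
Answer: $240$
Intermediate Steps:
$A{\left(d,l \right)} = \frac{3}{d}$
$2 A{\left(3,2 \right)} 8 \cdot 15 = 2 \cdot \frac{3}{3} \cdot 8 \cdot 15 = 2 \cdot 3 \cdot \frac{1}{3} \cdot 8 \cdot 15 = 2 \cdot 1 \cdot 8 \cdot 15 = 2 \cdot 8 \cdot 15 = 16 \cdot 15 = 240$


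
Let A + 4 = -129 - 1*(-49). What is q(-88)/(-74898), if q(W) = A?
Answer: 14/12483 ≈ 0.0011215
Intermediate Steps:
A = -84 (A = -4 + (-129 - 1*(-49)) = -4 + (-129 + 49) = -4 - 80 = -84)
q(W) = -84
q(-88)/(-74898) = -84/(-74898) = -84*(-1/74898) = 14/12483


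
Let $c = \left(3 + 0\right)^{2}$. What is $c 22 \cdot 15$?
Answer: $2970$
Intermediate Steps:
$c = 9$ ($c = 3^{2} = 9$)
$c 22 \cdot 15 = 9 \cdot 22 \cdot 15 = 198 \cdot 15 = 2970$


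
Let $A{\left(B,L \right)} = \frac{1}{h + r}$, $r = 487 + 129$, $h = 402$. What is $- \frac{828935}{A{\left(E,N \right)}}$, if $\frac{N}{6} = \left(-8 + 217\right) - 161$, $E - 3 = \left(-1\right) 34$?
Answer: $-843855830$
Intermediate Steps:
$E = -31$ ($E = 3 - 34 = -31$)
$N = 288$ ($N = 6 \left(\left(-8 + 217\right) - 161\right) = 6 \left(209 - 161\right) = 6 \cdot 48 = 288$)
$r = 616$
$A{\left(B,L \right)} = \frac{1}{1018}$ ($A{\left(B,L \right)} = \frac{1}{402 + 616} = \frac{1}{1018}$)
$- \frac{828935}{A{\left(E,N \right)}} = - 828935 \frac{1}{\frac{1}{1018}} = \left(-828935\right) 1018 = -843855830$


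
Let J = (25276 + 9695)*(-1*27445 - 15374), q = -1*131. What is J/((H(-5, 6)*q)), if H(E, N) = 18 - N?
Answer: 499141083/524 ≈ 9.5256e+5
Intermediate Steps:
q = -131
J = -1497423249 (J = 34971*(-27445 - 15374) = 34971*(-42819) = -1497423249)
J/((H(-5, 6)*q)) = -1497423249*(-1/(131*(18 - 1*6))) = -1497423249*(-1/(131*(18 - 6))) = -1497423249/(12*(-131)) = -1497423249/(-1572) = -1497423249*(-1/1572) = 499141083/524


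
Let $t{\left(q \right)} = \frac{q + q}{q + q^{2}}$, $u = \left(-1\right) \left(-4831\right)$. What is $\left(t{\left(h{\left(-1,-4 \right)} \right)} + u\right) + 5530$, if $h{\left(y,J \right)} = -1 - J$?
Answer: $\frac{20723}{2} \approx 10362.0$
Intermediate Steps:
$u = 4831$
$t{\left(q \right)} = \frac{2 q}{q + q^{2}}$
$\left(t{\left(h{\left(-1,-4 \right)} \right)} + u\right) + 5530 = \left(\frac{2}{1 - -3} + 4831\right) + 5530 = \left(\frac{2}{1 + \left(-1 + 4\right)} + 4831\right) + 5530 = \left(\frac{2}{1 + 3} + 4831\right) + 5530 = \left(\frac{2}{4} + 4831\right) + 5530 = \left(2 \cdot \frac{1}{4} + 4831\right) + 5530 = \left(\frac{1}{2} + 4831\right) + 5530 = \frac{9663}{2} + 5530 = \frac{20723}{2}$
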